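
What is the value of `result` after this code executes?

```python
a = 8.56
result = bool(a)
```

a = 8.56; result = True

True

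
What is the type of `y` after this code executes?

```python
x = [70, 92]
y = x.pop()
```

list.pop() returns the popped element

int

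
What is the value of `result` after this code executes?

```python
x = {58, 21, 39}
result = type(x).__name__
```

x is set; result = 'set'

'set'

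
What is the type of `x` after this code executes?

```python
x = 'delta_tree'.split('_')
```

str.split() returns list

list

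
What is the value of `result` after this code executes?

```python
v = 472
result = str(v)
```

v = 472; result = '472'

'472'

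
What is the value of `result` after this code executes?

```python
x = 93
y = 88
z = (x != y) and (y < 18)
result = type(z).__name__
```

x is int; y is int; z is bool; result = 'bool'

'bool'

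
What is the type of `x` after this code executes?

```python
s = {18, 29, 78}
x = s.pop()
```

Popping from set[int] returns int

int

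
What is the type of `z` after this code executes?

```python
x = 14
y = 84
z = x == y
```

Equality comparison returns bool

bool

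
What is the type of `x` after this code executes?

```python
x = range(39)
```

range() returns a range object

range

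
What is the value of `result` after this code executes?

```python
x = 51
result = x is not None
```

x = 51; result = True

True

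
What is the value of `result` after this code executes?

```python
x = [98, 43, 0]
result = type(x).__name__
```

x is list; result = 'list'

'list'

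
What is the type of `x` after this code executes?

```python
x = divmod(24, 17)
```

divmod() returns tuple of (quotient, remainder)

tuple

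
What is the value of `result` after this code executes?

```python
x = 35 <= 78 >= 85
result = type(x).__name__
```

x is bool; result = 'bool'

'bool'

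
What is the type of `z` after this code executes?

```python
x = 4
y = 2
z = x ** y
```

positive int ** positive int = int

int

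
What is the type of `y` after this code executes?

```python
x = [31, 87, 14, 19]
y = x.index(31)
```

list.index() returns int

int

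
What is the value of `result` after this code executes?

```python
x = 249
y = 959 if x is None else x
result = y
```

x = 249; y = 249; result = 249

249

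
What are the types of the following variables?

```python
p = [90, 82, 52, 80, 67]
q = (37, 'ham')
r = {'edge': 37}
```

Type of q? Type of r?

q is assigned a tuple (parenthesized, comma-separated values); r is assigned a dict literal ({key: value})

tuple, dict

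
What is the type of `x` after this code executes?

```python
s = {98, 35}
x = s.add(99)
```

set.add() returns None (mutates in place)

NoneType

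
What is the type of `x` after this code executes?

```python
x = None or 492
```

'or' with None returns the other truthy value

int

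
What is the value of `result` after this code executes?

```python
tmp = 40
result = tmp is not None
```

tmp = 40; result = True

True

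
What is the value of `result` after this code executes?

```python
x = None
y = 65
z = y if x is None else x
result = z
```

x = None; y = 65; z = 65; result = 65

65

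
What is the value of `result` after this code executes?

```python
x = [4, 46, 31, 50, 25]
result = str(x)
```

x = [4, 46, 31, 50, 25]; result = '[4, 46, 31, 50, 25]'

'[4, 46, 31, 50, 25]'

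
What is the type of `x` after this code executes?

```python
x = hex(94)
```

hex() returns str representation

str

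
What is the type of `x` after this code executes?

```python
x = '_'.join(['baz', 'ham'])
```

str.join() returns str

str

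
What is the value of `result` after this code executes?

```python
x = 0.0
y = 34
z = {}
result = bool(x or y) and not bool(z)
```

x = 0.0; y = 34; z = {}; result = True

True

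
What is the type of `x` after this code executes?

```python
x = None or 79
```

'or' with None returns the other truthy value

int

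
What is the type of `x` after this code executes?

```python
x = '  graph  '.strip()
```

str.strip() returns str

str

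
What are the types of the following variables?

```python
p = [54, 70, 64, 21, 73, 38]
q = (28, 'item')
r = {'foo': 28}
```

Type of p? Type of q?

p is assigned a list literal (square brackets); q is assigned a tuple (parenthesized, comma-separated values)

list, tuple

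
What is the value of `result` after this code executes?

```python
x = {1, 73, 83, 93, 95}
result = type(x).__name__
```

x is set; result = 'set'

'set'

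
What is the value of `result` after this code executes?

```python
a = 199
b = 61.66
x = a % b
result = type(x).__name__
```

a is int; b is float; x is float; result = 'float'

'float'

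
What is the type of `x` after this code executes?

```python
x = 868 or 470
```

'or' returns first truthy value (int)

int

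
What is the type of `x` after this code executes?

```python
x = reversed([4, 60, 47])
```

reversed() on a list returns list_reverseiterator

list_reverseiterator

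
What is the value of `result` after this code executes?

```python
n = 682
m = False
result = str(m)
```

n = 682; m = False; result = 'False'

'False'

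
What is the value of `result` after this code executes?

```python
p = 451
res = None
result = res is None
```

p = 451; res = None; result = True

True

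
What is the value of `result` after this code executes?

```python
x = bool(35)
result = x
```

x = True; result = True

True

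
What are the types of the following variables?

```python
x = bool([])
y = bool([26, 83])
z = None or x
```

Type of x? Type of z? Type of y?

bool() returns bool; None or bool returns the bool; bool() returns bool

bool, bool, bool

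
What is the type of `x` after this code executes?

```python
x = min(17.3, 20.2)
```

min() of floats returns float

float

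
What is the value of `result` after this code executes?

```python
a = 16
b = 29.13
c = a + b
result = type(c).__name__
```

a is int; b is float; c is float; result = 'float'

'float'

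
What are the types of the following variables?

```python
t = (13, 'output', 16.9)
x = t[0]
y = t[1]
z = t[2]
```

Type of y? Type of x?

tuple[1] is str; tuple[0] is int

str, int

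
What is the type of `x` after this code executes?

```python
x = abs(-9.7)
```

abs() of float returns float

float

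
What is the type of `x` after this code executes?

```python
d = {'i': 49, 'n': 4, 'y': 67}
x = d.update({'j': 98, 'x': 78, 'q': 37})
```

dict.update() returns None

NoneType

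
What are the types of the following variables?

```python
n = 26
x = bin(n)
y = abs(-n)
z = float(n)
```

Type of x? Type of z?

bin() returns str; float() returns float

str, float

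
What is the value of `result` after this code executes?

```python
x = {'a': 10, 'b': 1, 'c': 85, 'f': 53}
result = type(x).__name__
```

x is dict; result = 'dict'

'dict'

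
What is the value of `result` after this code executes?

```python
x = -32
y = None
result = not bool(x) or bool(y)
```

x = -32; y = None; result = False

False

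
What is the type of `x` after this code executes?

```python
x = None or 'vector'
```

'or' with None returns the other truthy value (str)

str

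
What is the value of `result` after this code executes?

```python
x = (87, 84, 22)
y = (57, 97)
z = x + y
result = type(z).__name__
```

x is tuple; y is tuple; z is tuple; result = 'tuple'

'tuple'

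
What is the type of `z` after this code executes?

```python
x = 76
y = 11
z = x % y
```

int % int = int

int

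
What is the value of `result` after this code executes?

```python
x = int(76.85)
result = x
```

x = 76; result = 76

76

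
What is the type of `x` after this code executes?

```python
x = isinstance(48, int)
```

isinstance() returns bool

bool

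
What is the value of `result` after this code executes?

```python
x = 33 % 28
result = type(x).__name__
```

x is int; result = 'int'

'int'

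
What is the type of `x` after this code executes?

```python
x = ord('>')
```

ord() returns int (code point)

int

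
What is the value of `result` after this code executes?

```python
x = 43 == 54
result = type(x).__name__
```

x is bool; result = 'bool'

'bool'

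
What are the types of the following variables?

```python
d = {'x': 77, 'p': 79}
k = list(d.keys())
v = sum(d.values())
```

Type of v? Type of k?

sum of ints is int; list() converts to list

int, list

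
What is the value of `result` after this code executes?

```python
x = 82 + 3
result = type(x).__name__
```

x is int; result = 'int'

'int'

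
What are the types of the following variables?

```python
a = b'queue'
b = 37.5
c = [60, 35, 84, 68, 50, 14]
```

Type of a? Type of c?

a is assigned a bytes literal (b'...' prefix); c is assigned a list literal (square brackets)

bytes, list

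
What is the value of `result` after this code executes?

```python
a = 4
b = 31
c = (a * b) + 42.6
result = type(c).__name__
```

a is int; b is int; c is float; result = 'float'

'float'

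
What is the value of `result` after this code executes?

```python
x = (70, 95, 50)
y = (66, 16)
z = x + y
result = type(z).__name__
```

x is tuple; y is tuple; z is tuple; result = 'tuple'

'tuple'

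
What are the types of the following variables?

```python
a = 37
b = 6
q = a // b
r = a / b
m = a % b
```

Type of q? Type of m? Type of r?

// returns int; % of ints returns int; / returns float

int, int, float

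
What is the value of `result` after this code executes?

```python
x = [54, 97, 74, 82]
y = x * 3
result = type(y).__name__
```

x is list; y is list; result = 'list'

'list'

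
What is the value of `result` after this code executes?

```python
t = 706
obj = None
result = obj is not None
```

t = 706; obj = None; result = False

False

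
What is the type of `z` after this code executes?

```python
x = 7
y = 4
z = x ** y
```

positive int ** positive int = int

int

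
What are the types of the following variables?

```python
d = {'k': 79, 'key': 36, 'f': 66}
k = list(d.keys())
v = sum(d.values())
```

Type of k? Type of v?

list() converts to list; sum of ints is int

list, int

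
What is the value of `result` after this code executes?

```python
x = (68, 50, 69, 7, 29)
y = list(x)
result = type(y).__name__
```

x is tuple; y is list; result = 'list'

'list'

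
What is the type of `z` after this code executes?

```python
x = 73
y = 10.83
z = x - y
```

int - float = float

float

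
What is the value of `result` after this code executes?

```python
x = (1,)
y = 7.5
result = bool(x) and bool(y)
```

x = (1,); y = 7.5; result = True

True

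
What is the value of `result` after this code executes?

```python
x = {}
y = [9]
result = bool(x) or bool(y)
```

x = {}; y = [9]; result = True

True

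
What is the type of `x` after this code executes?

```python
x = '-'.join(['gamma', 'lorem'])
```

str.join() returns str

str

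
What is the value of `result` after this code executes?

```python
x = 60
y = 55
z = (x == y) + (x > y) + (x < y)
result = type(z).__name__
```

x is int; y is int; z is int; result = 'int'

'int'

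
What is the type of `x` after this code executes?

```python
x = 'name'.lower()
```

str.lower() returns str

str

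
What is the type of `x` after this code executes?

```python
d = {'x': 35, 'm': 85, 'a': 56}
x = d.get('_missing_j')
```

dict.get() returns None when key not found

NoneType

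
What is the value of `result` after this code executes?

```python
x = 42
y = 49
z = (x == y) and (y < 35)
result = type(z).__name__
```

x is int; y is int; z is bool; result = 'bool'

'bool'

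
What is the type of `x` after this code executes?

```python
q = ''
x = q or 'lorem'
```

'or' returns first truthy value (str)

str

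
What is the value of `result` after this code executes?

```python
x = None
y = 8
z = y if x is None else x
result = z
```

x = None; y = 8; z = 8; result = 8

8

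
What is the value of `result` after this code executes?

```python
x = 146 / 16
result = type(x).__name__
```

x is float; result = 'float'

'float'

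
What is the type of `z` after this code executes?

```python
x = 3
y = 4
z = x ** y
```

positive int ** positive int = int

int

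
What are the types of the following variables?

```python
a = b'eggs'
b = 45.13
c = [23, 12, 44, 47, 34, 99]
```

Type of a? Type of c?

a is assigned a bytes literal (b'...' prefix); c is assigned a list literal (square brackets)

bytes, list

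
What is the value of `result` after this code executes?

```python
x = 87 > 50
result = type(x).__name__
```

x is bool; result = 'bool'

'bool'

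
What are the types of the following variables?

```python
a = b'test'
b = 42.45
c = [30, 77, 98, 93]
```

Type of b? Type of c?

b is assigned a number with a decimal point, so it is a float; c is assigned a list literal (square brackets)

float, list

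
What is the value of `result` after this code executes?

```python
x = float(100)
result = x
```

x = 100.0; result = 100.0

100.0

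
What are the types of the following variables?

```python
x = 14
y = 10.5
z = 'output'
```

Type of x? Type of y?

x is assigned a bare integer (no decimal point), so it is an int; y is assigned a number with a decimal point, so it is a float

int, float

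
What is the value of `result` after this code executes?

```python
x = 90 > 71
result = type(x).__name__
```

x is bool; result = 'bool'

'bool'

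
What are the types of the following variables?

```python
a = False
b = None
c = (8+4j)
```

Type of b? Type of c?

b is assigned None, whose type is NoneType; c is assigned (8+4j), an int plus an imaginary literal (j suffix), which evaluates to complex

NoneType, complex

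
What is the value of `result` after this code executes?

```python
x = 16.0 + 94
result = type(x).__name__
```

x is float; result = 'float'

'float'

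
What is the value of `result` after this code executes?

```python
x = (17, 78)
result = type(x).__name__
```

x is tuple; result = 'tuple'

'tuple'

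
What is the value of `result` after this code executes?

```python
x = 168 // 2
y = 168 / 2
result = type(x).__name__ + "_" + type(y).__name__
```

x is int; y is float; result = 'int_float'

'int_float'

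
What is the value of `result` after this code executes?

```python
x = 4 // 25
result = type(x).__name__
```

x is int; result = 'int'

'int'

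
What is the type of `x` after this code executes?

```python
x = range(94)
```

range() returns a range object

range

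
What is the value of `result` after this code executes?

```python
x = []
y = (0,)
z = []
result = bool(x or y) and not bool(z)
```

x = []; y = (0,); z = []; result = True

True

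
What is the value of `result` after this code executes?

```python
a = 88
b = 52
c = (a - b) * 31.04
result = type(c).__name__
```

a is int; b is int; c is float; result = 'float'

'float'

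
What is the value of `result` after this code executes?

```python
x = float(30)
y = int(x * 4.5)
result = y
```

x = 30.0; y = 135; result = 135

135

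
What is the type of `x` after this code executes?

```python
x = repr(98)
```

repr() returns str

str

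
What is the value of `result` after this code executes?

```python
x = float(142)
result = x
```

x = 142.0; result = 142.0

142.0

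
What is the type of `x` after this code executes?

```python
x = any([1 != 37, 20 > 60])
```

any() returns bool

bool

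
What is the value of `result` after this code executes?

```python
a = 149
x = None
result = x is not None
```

a = 149; x = None; result = False

False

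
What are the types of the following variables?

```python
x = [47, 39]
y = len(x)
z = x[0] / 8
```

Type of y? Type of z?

len() returns int; int / int = float

int, float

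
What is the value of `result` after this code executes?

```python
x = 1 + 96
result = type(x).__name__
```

x is int; result = 'int'

'int'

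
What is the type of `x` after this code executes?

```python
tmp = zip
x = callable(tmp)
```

callable() returns bool

bool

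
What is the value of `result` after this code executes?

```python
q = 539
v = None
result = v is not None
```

q = 539; v = None; result = False

False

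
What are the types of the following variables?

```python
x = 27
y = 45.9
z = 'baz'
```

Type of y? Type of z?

y is assigned a number with a decimal point, so it is a float; z is assigned a quoted string literal, so it is a str

float, str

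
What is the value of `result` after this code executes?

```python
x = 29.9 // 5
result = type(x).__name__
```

x is float; result = 'float'

'float'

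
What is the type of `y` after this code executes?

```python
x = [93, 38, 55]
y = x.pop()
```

list.pop() returns the popped element

int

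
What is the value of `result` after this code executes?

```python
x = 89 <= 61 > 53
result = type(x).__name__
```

x is bool; result = 'bool'

'bool'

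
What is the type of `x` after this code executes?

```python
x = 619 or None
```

'or' returns first truthy value

int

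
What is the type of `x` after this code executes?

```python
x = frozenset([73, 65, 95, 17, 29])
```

frozenset() returns frozenset

frozenset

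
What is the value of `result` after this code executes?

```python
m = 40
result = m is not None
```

m = 40; result = True

True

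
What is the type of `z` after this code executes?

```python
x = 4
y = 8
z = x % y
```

int % int = int

int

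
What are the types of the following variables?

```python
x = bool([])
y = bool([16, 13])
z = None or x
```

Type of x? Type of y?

bool() returns bool; bool() returns bool

bool, bool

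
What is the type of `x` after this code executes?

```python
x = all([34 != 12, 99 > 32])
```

all() returns bool

bool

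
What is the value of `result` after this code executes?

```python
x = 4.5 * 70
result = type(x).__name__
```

x is float; result = 'float'

'float'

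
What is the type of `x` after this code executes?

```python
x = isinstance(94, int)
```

isinstance() returns bool

bool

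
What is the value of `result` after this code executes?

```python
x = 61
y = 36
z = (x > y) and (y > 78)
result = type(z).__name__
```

x is int; y is int; z is bool; result = 'bool'

'bool'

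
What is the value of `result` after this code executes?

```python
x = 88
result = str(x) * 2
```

x = 88; result = '8888'

'8888'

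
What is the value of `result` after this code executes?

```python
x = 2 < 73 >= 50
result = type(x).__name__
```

x is bool; result = 'bool'

'bool'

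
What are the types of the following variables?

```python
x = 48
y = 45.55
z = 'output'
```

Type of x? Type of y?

x is assigned a bare integer (no decimal point), so it is an int; y is assigned a number with a decimal point, so it is a float

int, float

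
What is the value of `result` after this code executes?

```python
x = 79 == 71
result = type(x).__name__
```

x is bool; result = 'bool'

'bool'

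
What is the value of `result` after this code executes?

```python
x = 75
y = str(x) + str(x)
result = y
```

x = 75; y = '7575'; result = '7575'

'7575'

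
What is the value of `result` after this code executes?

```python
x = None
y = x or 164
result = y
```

x = None; y = 164; result = 164

164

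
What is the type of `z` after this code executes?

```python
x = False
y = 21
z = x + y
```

bool + int = int (bool is subclass of int)

int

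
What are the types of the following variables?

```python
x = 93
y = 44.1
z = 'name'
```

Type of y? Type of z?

y is assigned a number with a decimal point, so it is a float; z is assigned a quoted string literal, so it is a str

float, str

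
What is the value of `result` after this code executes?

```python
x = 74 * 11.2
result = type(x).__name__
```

x is float; result = 'float'

'float'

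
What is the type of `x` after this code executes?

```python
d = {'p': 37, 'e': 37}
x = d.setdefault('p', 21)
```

dict.setdefault() returns the (existing or default) value

int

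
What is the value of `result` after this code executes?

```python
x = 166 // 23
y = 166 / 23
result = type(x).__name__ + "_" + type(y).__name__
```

x is int; y is float; result = 'int_float'

'int_float'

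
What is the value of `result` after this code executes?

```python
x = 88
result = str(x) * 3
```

x = 88; result = '888888'

'888888'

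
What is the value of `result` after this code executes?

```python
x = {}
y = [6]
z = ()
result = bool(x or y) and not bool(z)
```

x = {}; y = [6]; z = (); result = True

True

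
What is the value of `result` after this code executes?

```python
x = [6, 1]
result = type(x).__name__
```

x is list; result = 'list'

'list'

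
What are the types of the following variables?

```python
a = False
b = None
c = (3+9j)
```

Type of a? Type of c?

a is assigned the constant False, which has type bool; c is assigned (3+9j), an int plus an imaginary literal (j suffix), which evaluates to complex

bool, complex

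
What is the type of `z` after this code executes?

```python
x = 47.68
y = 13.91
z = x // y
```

float // float = float

float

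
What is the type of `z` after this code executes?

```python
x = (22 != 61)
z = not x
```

'not' returns bool

bool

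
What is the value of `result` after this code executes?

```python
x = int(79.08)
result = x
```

x = 79; result = 79

79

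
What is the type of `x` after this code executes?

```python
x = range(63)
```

range() returns a range object

range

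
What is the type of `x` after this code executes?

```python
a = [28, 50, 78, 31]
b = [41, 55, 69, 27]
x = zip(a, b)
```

zip() returns a zip object

zip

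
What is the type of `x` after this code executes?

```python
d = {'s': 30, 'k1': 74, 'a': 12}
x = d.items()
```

dict.items() returns dict_items view

dict_items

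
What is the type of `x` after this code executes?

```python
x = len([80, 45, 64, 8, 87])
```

len() always returns int

int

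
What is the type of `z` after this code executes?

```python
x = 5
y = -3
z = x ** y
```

int ** negative = float

float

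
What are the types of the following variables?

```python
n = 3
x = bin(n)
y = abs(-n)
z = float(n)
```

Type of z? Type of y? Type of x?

float() returns float; abs() of int returns int; bin() returns str

float, int, str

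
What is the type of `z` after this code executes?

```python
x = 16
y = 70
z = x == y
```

Equality comparison returns bool

bool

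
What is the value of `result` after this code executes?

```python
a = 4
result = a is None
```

a = 4; result = False

False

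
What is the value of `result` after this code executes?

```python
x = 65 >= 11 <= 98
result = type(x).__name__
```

x is bool; result = 'bool'

'bool'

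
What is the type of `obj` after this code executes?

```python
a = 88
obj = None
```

None has type NoneType

NoneType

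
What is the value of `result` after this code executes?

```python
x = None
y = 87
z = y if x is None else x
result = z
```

x = None; y = 87; z = 87; result = 87

87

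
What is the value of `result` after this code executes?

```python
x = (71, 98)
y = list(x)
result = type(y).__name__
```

x is tuple; y is list; result = 'list'

'list'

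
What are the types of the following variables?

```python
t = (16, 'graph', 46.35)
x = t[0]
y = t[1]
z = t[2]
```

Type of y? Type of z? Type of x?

tuple[1] is str; tuple[2] is float; tuple[0] is int

str, float, int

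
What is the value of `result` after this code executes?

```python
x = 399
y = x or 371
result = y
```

x = 399; y = 399; result = 399

399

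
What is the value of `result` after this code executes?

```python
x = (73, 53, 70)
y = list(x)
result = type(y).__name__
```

x is tuple; y is list; result = 'list'

'list'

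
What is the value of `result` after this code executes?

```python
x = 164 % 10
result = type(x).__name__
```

x is int; result = 'int'

'int'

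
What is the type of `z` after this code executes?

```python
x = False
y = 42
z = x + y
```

bool + int = int (bool is subclass of int)

int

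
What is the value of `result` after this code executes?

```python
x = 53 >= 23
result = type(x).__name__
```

x is bool; result = 'bool'

'bool'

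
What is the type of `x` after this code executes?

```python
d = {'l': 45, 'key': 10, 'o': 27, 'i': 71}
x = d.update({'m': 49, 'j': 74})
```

dict.update() returns None

NoneType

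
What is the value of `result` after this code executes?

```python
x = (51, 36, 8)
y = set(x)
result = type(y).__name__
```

x is tuple; y is set; result = 'set'

'set'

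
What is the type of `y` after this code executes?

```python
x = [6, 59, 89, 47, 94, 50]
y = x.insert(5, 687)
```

list.insert() returns None

NoneType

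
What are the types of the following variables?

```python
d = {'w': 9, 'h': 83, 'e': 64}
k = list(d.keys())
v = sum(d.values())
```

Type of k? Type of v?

list() converts to list; sum of ints is int

list, int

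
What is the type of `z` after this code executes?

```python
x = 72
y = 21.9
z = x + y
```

int + float = float

float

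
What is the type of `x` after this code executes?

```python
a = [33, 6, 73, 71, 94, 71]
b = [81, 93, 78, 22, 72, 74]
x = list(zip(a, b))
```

list(zip()) returns a list of tuples

list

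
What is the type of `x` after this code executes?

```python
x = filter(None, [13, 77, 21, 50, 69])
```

filter() returns a filter object

filter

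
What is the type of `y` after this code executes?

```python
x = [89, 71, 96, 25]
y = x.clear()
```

list.clear() returns None

NoneType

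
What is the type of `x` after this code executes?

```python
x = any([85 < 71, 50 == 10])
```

any() returns bool

bool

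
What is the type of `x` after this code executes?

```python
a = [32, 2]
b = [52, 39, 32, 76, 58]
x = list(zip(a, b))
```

list(zip()) returns a list of tuples

list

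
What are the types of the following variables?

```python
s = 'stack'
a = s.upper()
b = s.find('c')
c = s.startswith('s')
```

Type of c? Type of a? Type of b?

startswith() returns bool; upper() returns str; find() returns int

bool, str, int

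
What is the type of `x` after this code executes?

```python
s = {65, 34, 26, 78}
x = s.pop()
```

Popping from set[int] returns int

int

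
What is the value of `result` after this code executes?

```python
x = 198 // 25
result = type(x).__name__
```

x is int; result = 'int'

'int'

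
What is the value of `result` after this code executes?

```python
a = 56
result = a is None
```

a = 56; result = False

False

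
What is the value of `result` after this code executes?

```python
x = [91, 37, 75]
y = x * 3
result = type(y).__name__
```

x is list; y is list; result = 'list'

'list'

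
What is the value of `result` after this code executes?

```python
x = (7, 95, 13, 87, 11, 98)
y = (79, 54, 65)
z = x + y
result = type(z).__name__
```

x is tuple; y is tuple; z is tuple; result = 'tuple'

'tuple'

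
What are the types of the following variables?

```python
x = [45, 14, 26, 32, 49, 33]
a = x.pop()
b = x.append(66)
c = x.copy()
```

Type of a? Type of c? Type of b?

pop() returns element; copy() returns list; append() returns None

int, list, NoneType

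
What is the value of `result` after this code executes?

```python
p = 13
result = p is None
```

p = 13; result = False

False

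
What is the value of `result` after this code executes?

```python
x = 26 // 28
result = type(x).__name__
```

x is int; result = 'int'

'int'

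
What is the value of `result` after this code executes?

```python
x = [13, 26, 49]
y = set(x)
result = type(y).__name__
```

x is list; y is set; result = 'set'

'set'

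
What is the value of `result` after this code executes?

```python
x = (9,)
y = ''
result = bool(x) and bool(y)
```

x = (9,); y = ''; result = False

False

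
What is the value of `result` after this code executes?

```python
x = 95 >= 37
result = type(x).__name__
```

x is bool; result = 'bool'

'bool'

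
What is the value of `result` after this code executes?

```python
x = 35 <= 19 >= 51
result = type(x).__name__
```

x is bool; result = 'bool'

'bool'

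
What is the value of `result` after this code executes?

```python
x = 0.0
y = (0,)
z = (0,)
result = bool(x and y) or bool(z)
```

x = 0.0; y = (0,); z = (0,); result = True

True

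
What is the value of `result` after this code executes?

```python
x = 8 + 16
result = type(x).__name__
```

x is int; result = 'int'

'int'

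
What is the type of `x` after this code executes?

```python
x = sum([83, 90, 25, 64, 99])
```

sum() of ints returns int

int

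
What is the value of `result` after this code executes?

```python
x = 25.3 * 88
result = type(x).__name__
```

x is float; result = 'float'

'float'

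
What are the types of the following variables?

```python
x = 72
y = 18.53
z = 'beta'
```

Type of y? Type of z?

y is assigned a number with a decimal point, so it is a float; z is assigned a quoted string literal, so it is a str

float, str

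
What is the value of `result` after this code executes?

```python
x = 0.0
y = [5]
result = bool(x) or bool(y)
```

x = 0.0; y = [5]; result = True

True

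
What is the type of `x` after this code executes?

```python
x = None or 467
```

'or' with None returns the other truthy value

int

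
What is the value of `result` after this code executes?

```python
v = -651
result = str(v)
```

v = -651; result = '-651'

'-651'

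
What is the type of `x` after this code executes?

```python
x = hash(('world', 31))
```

hash() returns int

int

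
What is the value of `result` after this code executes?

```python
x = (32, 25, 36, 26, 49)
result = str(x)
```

x = (32, 25, 36, 26, 49); result = '(32, 25, 36, 26, 49)'

'(32, 25, 36, 26, 49)'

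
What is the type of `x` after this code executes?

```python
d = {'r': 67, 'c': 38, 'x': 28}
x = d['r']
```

Accessing dict[str, int] with str key returns int

int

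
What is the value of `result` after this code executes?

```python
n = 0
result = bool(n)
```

n = 0; result = False

False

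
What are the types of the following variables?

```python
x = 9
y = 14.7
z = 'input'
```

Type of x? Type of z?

x is assigned a bare integer (no decimal point), so it is an int; z is assigned a quoted string literal, so it is a str

int, str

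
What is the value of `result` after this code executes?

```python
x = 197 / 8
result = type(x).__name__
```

x is float; result = 'float'

'float'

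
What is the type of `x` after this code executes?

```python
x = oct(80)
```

oct() returns str representation

str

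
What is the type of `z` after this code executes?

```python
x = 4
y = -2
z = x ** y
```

int ** negative = float

float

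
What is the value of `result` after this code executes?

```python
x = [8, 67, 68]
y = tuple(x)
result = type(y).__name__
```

x is list; y is tuple; result = 'tuple'

'tuple'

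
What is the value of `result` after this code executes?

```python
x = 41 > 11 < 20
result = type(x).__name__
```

x is bool; result = 'bool'

'bool'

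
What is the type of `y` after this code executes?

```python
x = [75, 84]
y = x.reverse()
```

list.reverse() returns None

NoneType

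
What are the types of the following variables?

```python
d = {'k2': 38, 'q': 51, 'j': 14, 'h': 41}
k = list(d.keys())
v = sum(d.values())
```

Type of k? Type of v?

list() converts to list; sum of ints is int

list, int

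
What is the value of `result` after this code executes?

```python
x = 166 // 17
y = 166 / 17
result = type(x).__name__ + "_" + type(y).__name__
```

x is int; y is float; result = 'int_float'

'int_float'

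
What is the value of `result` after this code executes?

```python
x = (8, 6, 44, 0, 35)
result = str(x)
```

x = (8, 6, 44, 0, 35); result = '(8, 6, 44, 0, 35)'

'(8, 6, 44, 0, 35)'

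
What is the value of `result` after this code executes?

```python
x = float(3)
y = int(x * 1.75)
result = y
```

x = 3.0; y = 5; result = 5

5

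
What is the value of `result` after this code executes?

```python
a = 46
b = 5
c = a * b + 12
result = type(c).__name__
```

a is int; b is int; c is int; result = 'int'

'int'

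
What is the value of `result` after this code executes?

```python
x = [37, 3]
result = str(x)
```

x = [37, 3]; result = '[37, 3]'

'[37, 3]'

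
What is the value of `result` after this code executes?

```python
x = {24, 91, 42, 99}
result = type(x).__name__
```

x is set; result = 'set'

'set'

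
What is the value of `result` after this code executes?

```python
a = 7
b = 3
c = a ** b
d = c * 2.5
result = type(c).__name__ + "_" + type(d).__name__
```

a is int; b is int; c is int; d is float; result = 'int_float'

'int_float'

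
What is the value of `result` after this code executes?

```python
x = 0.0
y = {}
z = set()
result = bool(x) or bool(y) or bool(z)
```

x = 0.0; y = {}; z = set(); result = False

False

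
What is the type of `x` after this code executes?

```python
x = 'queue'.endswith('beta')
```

str.endswith() returns bool

bool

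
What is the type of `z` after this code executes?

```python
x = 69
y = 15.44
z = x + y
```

int + float = float

float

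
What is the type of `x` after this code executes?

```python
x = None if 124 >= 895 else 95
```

124 >= 895 is False, so the else branch is taken

int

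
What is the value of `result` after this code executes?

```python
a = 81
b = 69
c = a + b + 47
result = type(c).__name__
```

a is int; b is int; c is int; result = 'int'

'int'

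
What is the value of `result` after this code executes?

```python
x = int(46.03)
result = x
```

x = 46; result = 46

46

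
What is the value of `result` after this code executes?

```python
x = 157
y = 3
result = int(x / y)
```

x = 157; y = 3; result = 52

52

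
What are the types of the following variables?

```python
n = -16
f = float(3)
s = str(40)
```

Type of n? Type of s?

n is assigned a bare integer (no decimal point), so it is an int; s is assigned the result of calling str(), which returns a str

int, str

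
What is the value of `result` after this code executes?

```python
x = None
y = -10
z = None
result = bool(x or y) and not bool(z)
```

x = None; y = -10; z = None; result = True

True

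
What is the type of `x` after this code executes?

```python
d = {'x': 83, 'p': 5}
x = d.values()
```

.values() returns dict_values view

dict_values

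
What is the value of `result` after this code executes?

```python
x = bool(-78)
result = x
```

x = True; result = True

True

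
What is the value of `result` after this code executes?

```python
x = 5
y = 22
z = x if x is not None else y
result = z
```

x = 5; y = 22; z = 5; result = 5

5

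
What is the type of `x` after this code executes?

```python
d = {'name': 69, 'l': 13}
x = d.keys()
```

.keys() returns dict_keys view

dict_keys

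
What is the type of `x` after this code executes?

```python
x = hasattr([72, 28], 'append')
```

hasattr() returns bool

bool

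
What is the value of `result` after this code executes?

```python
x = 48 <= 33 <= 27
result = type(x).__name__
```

x is bool; result = 'bool'

'bool'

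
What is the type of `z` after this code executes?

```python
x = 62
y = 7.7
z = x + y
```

int + float = float

float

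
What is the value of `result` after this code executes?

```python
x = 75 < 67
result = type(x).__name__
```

x is bool; result = 'bool'

'bool'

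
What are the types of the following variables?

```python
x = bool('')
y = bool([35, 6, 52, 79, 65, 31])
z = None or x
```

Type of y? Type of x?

bool() returns bool; bool() returns bool

bool, bool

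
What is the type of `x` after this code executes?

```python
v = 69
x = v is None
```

'is' comparison returns bool

bool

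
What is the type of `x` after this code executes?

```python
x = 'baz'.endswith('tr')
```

str.endswith() returns bool

bool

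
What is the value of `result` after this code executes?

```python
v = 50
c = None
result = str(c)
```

v = 50; c = None; result = 'None'

'None'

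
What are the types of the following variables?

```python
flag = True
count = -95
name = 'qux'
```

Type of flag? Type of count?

flag is assigned the constant True, which has type bool; count is assigned a bare integer (no decimal point), so it is an int

bool, int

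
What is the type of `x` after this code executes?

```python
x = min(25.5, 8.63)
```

min() of floats returns float

float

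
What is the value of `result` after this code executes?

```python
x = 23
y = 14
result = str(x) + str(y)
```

x = 23; y = 14; result = '2314'

'2314'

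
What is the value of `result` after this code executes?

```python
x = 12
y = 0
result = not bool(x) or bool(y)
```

x = 12; y = 0; result = False

False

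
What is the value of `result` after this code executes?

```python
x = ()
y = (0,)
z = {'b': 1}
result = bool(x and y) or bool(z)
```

x = (); y = (0,); z = {'b': 1}; result = True

True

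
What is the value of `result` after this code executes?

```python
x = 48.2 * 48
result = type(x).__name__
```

x is float; result = 'float'

'float'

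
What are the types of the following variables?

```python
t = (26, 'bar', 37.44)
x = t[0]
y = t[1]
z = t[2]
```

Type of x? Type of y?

tuple[0] is int; tuple[1] is str

int, str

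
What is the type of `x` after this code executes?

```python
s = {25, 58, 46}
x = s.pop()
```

Popping from set[int] returns int

int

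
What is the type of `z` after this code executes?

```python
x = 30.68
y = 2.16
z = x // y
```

float // float = float

float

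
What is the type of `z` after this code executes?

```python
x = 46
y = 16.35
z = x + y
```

int + float = float

float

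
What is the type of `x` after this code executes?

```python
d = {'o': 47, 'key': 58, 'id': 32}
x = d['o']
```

Accessing dict[str, int] with str key returns int

int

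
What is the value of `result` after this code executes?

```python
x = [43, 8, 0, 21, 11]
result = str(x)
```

x = [43, 8, 0, 21, 11]; result = '[43, 8, 0, 21, 11]'

'[43, 8, 0, 21, 11]'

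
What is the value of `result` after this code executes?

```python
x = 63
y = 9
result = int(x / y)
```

x = 63; y = 9; result = 7

7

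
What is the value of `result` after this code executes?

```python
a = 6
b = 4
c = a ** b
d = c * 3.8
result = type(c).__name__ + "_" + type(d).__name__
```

a is int; b is int; c is int; d is float; result = 'int_float'

'int_float'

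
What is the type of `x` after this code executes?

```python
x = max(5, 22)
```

max() of ints returns int

int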